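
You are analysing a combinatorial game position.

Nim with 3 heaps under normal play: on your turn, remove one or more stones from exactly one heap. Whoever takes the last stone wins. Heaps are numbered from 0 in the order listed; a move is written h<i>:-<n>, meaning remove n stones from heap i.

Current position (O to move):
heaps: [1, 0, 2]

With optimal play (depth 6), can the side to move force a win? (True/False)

ply 1, O at (1,0,2) | h0:-1=-1→(0,0,2); h2:-1=+1→(1,0,1)*; h2:-2=-1→(1,0,0)
ply 2, X at (1,0,1) | h0:-1=-1→(0,0,1)*; h2:-1=-1→(1,0,0)
ply 3, O at (0,0,1) | h2:-1=+1→(0,0,0)*
ply 4: (0,0,0) is terminal -1 (X); from (1,0,2) depth 6

O winning at [(1,0,2)]: True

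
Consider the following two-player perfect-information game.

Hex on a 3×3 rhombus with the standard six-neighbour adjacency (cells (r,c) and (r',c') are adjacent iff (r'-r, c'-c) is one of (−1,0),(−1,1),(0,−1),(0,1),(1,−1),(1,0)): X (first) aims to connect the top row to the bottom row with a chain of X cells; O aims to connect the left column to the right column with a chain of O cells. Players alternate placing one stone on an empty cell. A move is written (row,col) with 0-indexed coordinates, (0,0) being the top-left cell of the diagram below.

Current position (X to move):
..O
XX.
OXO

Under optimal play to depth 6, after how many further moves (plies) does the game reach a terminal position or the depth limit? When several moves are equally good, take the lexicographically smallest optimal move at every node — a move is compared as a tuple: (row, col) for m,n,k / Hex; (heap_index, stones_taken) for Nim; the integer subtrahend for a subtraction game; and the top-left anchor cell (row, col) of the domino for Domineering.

p1 X@[..O/XX./OXO]: (0,0)[X.O/XX./OXO]+1* (0,1)[.XO/XX./OXO]+1 (1,2)[..O/XXX/OXO]+1
p2 O@[X.O/XX./OXO] terminal -1; root [..O/XX./OXO] d6

PV length from [..O/XX./OXO]: 1 ply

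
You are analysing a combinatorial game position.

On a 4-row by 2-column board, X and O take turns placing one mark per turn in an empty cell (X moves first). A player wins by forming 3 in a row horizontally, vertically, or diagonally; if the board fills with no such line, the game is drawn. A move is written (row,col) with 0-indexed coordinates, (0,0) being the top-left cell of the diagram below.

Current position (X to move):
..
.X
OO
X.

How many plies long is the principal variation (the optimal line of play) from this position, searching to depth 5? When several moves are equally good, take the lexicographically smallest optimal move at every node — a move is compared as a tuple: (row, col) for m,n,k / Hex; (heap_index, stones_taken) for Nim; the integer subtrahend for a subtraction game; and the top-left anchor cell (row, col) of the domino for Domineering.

ply 1, X at ../.X/OO/X. | (0,0)=+0→X./.X/OO/X.*; (0,1)=+0→.X/.X/OO/X.; (1,0)=+0→../XX/OO/X.; (3,1)=+0→../.X/OO/XX
ply 2, O at X./.X/OO/X. | (0,1)=+0→XO/.X/OO/X.*; (1,0)=+0→X./OX/OO/X.; (3,1)=+0→X./.X/OO/XO
ply 3, X at XO/.X/OO/X. | (1,0)=+0→XO/XX/OO/X.*; (3,1)=+0→XO/.X/OO/XX
ply 4, O at XO/XX/OO/X. | (3,1)=+0→XO/XX/OO/XO*
ply 5: XO/XX/OO/XO is terminal +0 (X); from ../.X/OO/X. depth 5

PV length from [../.X/OO/X.]: 4 plies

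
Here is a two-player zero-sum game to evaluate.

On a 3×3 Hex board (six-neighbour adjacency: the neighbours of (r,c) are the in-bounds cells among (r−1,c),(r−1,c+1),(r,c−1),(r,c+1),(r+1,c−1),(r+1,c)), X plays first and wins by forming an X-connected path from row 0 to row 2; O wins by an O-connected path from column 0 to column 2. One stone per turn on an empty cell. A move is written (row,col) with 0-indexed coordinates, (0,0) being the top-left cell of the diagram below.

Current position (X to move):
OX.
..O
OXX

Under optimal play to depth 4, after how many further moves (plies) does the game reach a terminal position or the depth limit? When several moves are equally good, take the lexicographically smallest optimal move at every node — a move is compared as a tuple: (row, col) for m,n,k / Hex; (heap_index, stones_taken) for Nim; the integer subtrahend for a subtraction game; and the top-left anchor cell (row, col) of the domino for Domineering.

PV length from [OX./..O/OXX]: 1 ply

p1 X@[OX./..O/OXX]: (0,2)[OXX/..O/OXX]-1 (1,0)[OX./X.O/OXX]-1 (1,1)[OX./.XO/OXX]+1*
p2 O@[OX./.XO/OXX] terminal -1; root [OX./..O/OXX] d4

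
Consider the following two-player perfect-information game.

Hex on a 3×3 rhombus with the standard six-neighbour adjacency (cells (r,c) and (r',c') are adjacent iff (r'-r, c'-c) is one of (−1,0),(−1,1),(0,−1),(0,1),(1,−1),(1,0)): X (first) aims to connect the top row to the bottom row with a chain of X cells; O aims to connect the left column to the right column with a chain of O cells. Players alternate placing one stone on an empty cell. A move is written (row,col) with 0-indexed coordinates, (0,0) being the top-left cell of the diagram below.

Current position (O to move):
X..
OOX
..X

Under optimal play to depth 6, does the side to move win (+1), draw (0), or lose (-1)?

value(X../OOX/..X, O) = +1

ply 1, O at X../OOX/..X | (0,1)=-1→XO./OOX/..X; (0,2)=+1→X.O/OOX/..X*; (2,0)=-1→X../OOX/O.X; (2,1)=-1→X../OOX/.OX
ply 2: X.O/OOX/..X is terminal -1 (X); from X../OOX/..X depth 6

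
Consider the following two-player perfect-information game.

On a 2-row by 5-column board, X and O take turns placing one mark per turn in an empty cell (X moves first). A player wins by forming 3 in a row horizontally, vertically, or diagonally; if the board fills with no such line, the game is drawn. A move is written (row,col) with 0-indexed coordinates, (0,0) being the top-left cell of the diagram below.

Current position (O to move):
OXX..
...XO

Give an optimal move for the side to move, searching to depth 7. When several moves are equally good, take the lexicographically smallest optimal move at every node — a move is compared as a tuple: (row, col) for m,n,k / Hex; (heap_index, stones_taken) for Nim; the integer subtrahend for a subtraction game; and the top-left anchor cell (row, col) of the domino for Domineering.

O's best at [OXX../...XO]: (0,3)

p1 O@[OXX../...XO]: (0,3)[OXXO./...XO]+0* (0,4)[OXX.O/...XO]-1 (1,0)[OXX../O..XO]-1 (1,1)[OXX../.O.XO]-1 (1,2)[OXX../..OXO]-1
p2 X@[OXXO./...XO]: (0,4)[OXXOX/...XO]+0* (1,0)[OXXO./X..XO]+0 (1,1)[OXXO./.X.XO]+0 (1,2)[OXXO./..XXO]+0
p3 O@[OXXOX/...XO]: (1,0)[OXXOX/O..XO]+0* (1,1)[OXXOX/.O.XO]+0 (1,2)[OXXOX/..OXO]+0
p4 X@[OXXOX/O..XO]: (1,1)[OXXOX/OX.XO]+0* (1,2)[OXXOX/O.XXO]+0
p5 O@[OXXOX/OX.XO]: (1,2)[OXXOX/OXOXO]+0*
p6 X@[OXXOX/OXOXO] terminal +0; root [OXX../...XO] d7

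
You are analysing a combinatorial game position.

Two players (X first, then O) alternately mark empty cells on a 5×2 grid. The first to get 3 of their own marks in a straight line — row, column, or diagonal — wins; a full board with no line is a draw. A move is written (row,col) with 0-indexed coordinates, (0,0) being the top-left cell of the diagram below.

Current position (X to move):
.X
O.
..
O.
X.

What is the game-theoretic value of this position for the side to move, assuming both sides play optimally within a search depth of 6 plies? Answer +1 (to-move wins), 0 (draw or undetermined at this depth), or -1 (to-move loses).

value(.X/O./../O./X., X) = 0

[.X/O./../O./X.] X move#1: (0,0):-1/XX/O./../O./X., (1,1):-1/.X/OX/../O./X., (2,0):+0/.X/O./X./O./X.*, (2,1):-1/.X/O./.X/O./X., (3,1):-1/.X/O./../OX/X., (4,1):-1/.X/O./../O./XX
[.X/O./X./O./X.] O move#2: (0,0):+0/OX/O./X./O./X.*, (1,1):+0/.X/OO/X./O./X., (2,1):+0/.X/O./XO/O./X., (3,1):+0/.X/O./X./OO/X., (4,1):+0/.X/O./X./O./XO
[OX/O./X./O./X.] X move#3: (1,1):+0/OX/OX/X./O./X.*, (2,1):+0/OX/O./XX/O./X., (3,1):+0/OX/O./X./OX/X., (4,1):+0/OX/O./X./O./XX
[OX/OX/X./O./X.] O move#4: (2,1):+0/OX/OX/XO/O./X.*, (3,1):-1/OX/OX/X./OO/X., (4,1):-1/OX/OX/X./O./XO
[OX/OX/XO/O./X.] X move#5: (3,1):+0/OX/OX/XO/OX/X.*, (4,1):+0/OX/OX/XO/O./XX
[OX/OX/XO/OX/X.] O move#6: (4,1):+0/OX/OX/XO/OX/XO*
[OX/OX/XO/OX/XO] end (terminal +0, X#7); searched .X/O./../O./X. to 6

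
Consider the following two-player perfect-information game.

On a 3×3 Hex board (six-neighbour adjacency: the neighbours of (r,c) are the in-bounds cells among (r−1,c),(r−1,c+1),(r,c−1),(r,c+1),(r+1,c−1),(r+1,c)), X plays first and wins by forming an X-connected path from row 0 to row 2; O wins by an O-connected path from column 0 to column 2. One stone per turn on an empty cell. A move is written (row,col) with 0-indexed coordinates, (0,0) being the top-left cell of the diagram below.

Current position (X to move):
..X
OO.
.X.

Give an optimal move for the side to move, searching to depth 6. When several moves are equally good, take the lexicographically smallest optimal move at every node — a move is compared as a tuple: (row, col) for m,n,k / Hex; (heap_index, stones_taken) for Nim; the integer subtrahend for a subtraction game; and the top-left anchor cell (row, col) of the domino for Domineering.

[..X/OO./.X.] X move#1: (0,0):-1/X.X/OO./.X., (0,1):-1/.XX/OO./.X., (1,2):+1/..X/OOX/.X.*, (2,0):-1/..X/OO./XX., (2,2):-1/..X/OO./.XX
[..X/OOX/.X.] end (terminal -1, O#2); searched ..X/OO./.X. to 6

X's best at [..X/OO./.X.]: (1,2)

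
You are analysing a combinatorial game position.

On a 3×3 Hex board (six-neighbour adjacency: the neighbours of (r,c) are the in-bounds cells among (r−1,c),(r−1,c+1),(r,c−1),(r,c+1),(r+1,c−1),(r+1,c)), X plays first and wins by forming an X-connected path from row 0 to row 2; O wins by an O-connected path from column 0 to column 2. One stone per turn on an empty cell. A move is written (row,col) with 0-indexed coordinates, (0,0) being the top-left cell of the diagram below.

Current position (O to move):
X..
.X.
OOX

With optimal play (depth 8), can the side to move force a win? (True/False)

ply 1, O at X../.X./OOX | (0,1)=-1→XO./.X./OOX; (0,2)=-1→X.O/.X./OOX; (1,0)=-1→X../OX./OOX; (1,2)=+1→X../.XO/OOX*
ply 2: X../.XO/OOX is terminal -1 (X); from X../.X./OOX depth 8

O winning at [X../.X./OOX]: True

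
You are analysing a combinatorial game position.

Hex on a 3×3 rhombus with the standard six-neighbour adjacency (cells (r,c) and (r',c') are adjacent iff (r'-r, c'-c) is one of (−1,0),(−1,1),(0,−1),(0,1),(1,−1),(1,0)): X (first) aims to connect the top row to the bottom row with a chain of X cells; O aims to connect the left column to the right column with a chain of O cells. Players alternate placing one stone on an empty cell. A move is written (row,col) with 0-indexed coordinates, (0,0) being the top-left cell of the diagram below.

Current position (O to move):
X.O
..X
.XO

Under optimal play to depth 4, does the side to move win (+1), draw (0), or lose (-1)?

p1 O@[X.O/..X/.XO]: (0,1)[XOO/..X/.XO]-1 (1,0)[X.O/O.X/.XO]+1* (1,1)[X.O/.OX/.XO]+1 (2,0)[X.O/..X/OXO]-1
p2 X@[X.O/O.X/.XO]: (0,1)[XXO/O.X/.XO]-1* (1,1)[X.O/OXX/.XO]-1 (2,0)[X.O/O.X/XXO]-1
p3 O@[XXO/O.X/.XO]: (1,1)[XXO/OOX/.XO]+1* (2,0)[XXO/O.X/OXO]-1
p4 X@[XXO/OOX/.XO] terminal -1; root [X.O/..X/.XO] d4

value(X.O/..X/.XO, O) = +1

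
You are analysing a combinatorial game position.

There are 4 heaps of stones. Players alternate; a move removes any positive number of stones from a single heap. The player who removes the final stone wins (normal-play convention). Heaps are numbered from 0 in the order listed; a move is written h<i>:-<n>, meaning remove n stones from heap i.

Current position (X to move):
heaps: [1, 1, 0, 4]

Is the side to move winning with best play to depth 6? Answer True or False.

ply 1, X at (1,1,0,4) | h0:-1=-1→(0,1,0,4); h1:-1=-1→(1,0,0,4); h3:-1=-1→(1,1,0,3); h3:-2=-1→(1,1,0,2); h3:-3=-1→(1,1,0,1); h3:-4=+1→(1,1,0,0)*
ply 2, O at (1,1,0,0) | h0:-1=-1→(0,1,0,0)*; h1:-1=-1→(1,0,0,0)
ply 3, X at (0,1,0,0) | h1:-1=+1→(0,0,0,0)*
ply 4: (0,0,0,0) is terminal -1 (O); from (1,1,0,4) depth 6

X winning at [(1,1,0,4)]: True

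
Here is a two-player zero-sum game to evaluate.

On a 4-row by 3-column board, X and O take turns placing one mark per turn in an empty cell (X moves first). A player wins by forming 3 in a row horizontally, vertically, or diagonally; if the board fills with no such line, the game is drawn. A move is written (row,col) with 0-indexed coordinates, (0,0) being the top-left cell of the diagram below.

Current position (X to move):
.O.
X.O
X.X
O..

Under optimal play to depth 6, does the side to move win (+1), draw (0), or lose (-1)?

p1 X@[.O./X.O/X.X/O..]: (0,0)[XO./X.O/X.X/O..]+1* (0,2)[.OX/X.O/X.X/O..]-1 (1,1)[.O./XXO/X.X/O..]-1 (2,1)[.O./X.O/XXX/O..]+1 (3,1)[.O./X.O/X.X/OX.]-1 (3,2)[.O./X.O/X.X/O.X]-1
p2 O@[XO./X.O/X.X/O..] terminal -1; root [.O./X.O/X.X/O..] d6

value(.O./X.O/X.X/O.., X) = +1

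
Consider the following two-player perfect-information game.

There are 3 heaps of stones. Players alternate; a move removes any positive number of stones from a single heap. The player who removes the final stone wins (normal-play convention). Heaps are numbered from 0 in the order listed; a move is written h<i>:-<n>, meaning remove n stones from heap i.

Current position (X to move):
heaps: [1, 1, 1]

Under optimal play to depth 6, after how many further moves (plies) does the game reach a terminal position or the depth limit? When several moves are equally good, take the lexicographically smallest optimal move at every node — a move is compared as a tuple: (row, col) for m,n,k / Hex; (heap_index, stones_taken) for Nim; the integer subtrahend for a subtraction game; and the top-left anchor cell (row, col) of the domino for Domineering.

[(1,1,1)] X move#1: h0:-1:+1/(0,1,1)*, h1:-1:+1/(1,0,1), h2:-1:+1/(1,1,0)
[(0,1,1)] O move#2: h1:-1:-1/(0,0,1)*, h2:-1:-1/(0,1,0)
[(0,0,1)] X move#3: h2:-1:+1/(0,0,0)*
[(0,0,0)] end (terminal -1, O#4); searched (1,1,1) to 6

PV length from [(1,1,1)]: 3 plies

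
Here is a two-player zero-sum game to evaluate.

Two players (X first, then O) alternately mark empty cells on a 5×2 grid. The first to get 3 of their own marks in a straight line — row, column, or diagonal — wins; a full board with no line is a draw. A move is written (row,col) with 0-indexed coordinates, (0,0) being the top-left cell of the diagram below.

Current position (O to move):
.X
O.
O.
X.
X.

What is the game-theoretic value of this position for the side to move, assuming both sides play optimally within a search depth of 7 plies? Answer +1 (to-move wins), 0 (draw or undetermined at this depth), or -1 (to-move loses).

value(.X/O./O./X./X., O) = +1

ply 1, O at .X/O./O./X./X. | (0,0)=+1→OX/O./O./X./X.*; (1,1)=+0→.X/OO/O./X./X.; (2,1)=+1→.X/O./OO/X./X.; (3,1)=+1→.X/O./O./XO/X.; (4,1)=+0→.X/O./O./X./XO
ply 2: OX/O./O./X./X. is terminal -1 (X); from .X/O./O./X./X. depth 7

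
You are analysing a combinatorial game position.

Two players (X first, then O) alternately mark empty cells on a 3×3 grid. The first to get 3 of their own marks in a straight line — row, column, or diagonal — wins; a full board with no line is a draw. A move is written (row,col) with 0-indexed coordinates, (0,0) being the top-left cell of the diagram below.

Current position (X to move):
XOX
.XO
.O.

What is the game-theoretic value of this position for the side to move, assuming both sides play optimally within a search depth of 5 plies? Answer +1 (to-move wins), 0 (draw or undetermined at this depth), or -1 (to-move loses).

value(XOX/.XO/.O., X) = +1

p1 X@[XOX/.XO/.O.]: (1,0)[XOX/XXO/.O.]+1* (2,0)[XOX/.XO/XO.]+1 (2,2)[XOX/.XO/.OX]+1
p2 O@[XOX/XXO/.O.]: (2,0)[XOX/XXO/OO.]-1* (2,2)[XOX/XXO/.OO]-1
p3 X@[XOX/XXO/OO.]: (2,2)[XOX/XXO/OOX]+1*
p4 O@[XOX/XXO/OOX] terminal -1; root [XOX/.XO/.O.] d5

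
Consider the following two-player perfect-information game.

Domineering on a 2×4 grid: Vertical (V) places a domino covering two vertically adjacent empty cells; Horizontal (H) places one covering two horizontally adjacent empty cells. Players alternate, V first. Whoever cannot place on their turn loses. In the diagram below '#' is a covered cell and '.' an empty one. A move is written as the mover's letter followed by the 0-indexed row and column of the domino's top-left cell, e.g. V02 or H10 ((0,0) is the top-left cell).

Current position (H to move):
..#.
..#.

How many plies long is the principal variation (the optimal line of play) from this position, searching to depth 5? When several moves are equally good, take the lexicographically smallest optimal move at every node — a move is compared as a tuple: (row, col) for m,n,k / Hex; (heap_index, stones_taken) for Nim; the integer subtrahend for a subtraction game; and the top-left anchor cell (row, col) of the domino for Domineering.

PV length from [..#./..#.]: 3 plies

p1 H@[..#./..#.]: H00[###./..#.]+1* H10[..#./###.]+1
p2 V@[###./..#.]: V03[####/..##]-1*
p3 H@[####/..##]: H10[####/####]+1*
p4 V@[####/####] terminal -1; root [..#./..#.] d5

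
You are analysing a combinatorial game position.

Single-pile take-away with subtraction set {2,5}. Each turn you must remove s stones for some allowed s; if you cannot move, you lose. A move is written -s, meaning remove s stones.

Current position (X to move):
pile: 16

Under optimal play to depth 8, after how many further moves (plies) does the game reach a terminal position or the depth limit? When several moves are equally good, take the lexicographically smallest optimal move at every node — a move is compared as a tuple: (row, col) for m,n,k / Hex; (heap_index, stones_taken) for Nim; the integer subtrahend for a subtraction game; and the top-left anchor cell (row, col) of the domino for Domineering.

[16] X move#1: -2:+1/14*, -5:+1/11
[14] O move#2: -2:-1/12*, -5:-1/9
[12] X move#3: -2:-1/10, -5:+1/7*
[7] O move#4: -2:-1/5*, -5:-1/2
[5] X move#5: -2:-1/3, -5:+1/0*
[0] end (terminal -1, O#6); searched 16 to 8

PV length from [16]: 5 plies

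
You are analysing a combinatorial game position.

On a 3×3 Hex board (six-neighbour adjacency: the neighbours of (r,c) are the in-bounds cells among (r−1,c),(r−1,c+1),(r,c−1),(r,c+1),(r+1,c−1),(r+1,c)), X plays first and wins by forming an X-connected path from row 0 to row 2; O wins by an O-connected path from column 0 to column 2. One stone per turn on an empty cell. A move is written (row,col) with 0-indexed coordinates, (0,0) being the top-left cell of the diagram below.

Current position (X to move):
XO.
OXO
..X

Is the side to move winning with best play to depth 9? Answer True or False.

X winning at [XO./OXO/..X]: True

ply 1, X at XO./OXO/..X | (0,2)=+1→XOX/OXO/..X*; (2,0)=-1→XO./OXO/X.X; (2,1)=-1→XO./OXO/.XX
ply 2, O at XOX/OXO/..X | (2,0)=-1→XOX/OXO/O.X*; (2,1)=-1→XOX/OXO/.OX
ply 3, X at XOX/OXO/O.X | (2,1)=+1→XOX/OXO/OXX*
ply 4: XOX/OXO/OXX is terminal -1 (O); from XO./OXO/..X depth 9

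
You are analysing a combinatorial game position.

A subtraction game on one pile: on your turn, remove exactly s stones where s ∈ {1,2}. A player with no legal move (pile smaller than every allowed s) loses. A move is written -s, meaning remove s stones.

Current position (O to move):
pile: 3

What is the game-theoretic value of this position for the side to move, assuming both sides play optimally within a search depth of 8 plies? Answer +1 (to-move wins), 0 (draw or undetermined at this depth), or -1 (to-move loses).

p1 O@[3]: -1[2]-1* -2[1]-1
p2 X@[2]: -1[1]-1 -2[0]+1*
p3 O@[0] terminal -1; root [3] d8

value(3, O) = -1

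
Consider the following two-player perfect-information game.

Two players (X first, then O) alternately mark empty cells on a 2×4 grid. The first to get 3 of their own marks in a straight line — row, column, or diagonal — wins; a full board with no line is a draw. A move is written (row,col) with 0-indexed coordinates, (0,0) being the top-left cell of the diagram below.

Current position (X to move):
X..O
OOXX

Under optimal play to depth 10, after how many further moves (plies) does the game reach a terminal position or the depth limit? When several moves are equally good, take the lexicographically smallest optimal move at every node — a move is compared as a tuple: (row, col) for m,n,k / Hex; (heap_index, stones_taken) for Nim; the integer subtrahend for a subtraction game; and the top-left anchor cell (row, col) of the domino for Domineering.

p1 X@[X..O/OOXX]: (0,1)[XX.O/OOXX]+0* (0,2)[X.XO/OOXX]+0
p2 O@[XX.O/OOXX]: (0,2)[XXOO/OOXX]+0*
p3 X@[XXOO/OOXX] terminal +0; root [X..O/OOXX] d10

PV length from [X..O/OOXX]: 2 plies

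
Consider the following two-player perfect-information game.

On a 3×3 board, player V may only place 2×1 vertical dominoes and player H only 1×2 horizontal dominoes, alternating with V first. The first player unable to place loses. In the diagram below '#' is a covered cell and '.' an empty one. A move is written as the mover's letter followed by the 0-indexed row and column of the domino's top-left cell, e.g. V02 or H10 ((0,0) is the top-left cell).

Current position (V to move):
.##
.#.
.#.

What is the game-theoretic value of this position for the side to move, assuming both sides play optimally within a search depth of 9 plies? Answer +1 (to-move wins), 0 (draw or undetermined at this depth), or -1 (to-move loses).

value(.##/.#./.#., V) = +1

[.##/.#./.#.] V move#1: V00:+1/###/##./.#.*, V10:+1/.##/##./##., V12:+1/.##/.##/.##
[###/##./.#.] end (terminal -1, H#2); searched .##/.#./.#. to 9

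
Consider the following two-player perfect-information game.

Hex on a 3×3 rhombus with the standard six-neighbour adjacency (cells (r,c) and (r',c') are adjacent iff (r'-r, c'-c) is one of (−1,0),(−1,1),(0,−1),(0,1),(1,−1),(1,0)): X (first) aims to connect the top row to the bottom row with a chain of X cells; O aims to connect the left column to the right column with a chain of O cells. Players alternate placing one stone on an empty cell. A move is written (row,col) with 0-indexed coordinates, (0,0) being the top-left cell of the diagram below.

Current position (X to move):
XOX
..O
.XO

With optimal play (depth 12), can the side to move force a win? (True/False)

[XOX/..O/.XO] X move#1: (1,0):+1/XOX/X.O/.XO*, (1,1):+1/XOX/.XO/.XO, (2,0):+1/XOX/..O/XXO
[XOX/X.O/.XO] O move#2: (1,1):-1/XOX/XOO/.XO*, (2,0):-1/XOX/X.O/OXO
[XOX/XOO/.XO] X move#3: (2,0):+1/XOX/XOO/XXO*
[XOX/XOO/XXO] end (terminal -1, O#4); searched XOX/..O/.XO to 12

X winning at [XOX/..O/.XO]: True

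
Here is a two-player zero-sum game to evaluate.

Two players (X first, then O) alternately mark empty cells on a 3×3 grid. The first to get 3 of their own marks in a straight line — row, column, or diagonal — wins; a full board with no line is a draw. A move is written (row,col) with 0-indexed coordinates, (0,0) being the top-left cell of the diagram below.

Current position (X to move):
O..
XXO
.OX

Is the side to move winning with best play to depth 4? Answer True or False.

ply 1, X at O../XXO/.OX | (0,1)=+0→OX./XXO/.OX*; (0,2)=+0→O.X/XXO/.OX; (2,0)=+0→O../XXO/XOX
ply 2, O at OX./XXO/.OX | (0,2)=+0→OXO/XXO/.OX*; (2,0)=+0→OX./XXO/OOX
ply 3, X at OXO/XXO/.OX | (2,0)=+0→OXO/XXO/XOX*
ply 4: OXO/XXO/XOX is terminal +0 (O); from O../XXO/.OX depth 4

X winning at [O../XXO/.OX]: False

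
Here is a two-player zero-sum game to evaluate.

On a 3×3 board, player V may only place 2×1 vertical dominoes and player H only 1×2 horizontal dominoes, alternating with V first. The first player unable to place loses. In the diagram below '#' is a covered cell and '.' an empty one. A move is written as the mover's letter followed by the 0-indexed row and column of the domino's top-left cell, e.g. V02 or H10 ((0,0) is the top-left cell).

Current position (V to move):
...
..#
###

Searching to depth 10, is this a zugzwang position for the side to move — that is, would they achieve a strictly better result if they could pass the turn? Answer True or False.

[.../..#/###] V move#1: V00:-1/#../#.#/###, V01:+1/.#./.##/###*
[.#./.##/###] end (terminal -1, H#2); searched .../..#/### to 10
if V skipped the turn, H would face:
~ [.../..#/###] H move#1: H00:+1/##./..#/###*, H01:-1/.##/..#/###, H10:+1/.../###/###
~ [##./..#/###] end (terminal -1, V#2); searched .../..#/### to 10
compare (V): move=+1 vs pass=-1

zugzwang(.../..#/###, V) = False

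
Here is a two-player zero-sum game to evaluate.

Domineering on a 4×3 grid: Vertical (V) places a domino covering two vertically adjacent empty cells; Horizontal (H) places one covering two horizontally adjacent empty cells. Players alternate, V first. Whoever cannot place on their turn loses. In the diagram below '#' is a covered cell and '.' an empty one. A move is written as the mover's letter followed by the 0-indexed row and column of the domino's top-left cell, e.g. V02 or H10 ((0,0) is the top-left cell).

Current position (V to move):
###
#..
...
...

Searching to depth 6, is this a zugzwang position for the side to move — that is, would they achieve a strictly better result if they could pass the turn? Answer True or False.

ply 1, V at ###/#../.../... | V11=+1→###/##./.#./...*; V12=-1→###/#.#/..#/...; V20=-1→###/#../#../#..; V21=+1→###/#../.#./.#.; V22=-1→###/#../..#/..#
ply 2, H at ###/##./.#./... | H30=-1→###/##./.#./##.*; H31=-1→###/##./.#./.##
ply 3, V at ###/##./.#./##. | V12=+1→###/###/.##/##.*; V22=+1→###/##./.##/###
ply 4: ###/###/.##/##. is terminal -1 (H); from ###/#../.../... depth 6
if V skipped the turn, H would face:
~ ply 1, H at ###/#../.../... | H11=-1→###/###/.../...; H20=+1→###/#../##./...*; H21=+1→###/#../.##/...; H30=-1→###/#../.../##.; H31=-1→###/#../.../.##
~ ply 2, V at ###/#../##./... | V12=-1→###/#.#/###/...*; V22=-1→###/#../###/..#
~ ply 3, H at ###/#.#/###/... | H30=+1→###/#.#/###/##.*; H31=+1→###/#.#/###/.##
~ ply 4: ###/#.#/###/##. is terminal -1 (V); from ###/#../.../... depth 6
compare (V): move=+1 vs pass=-1

zugzwang(###/#../.../..., V) = False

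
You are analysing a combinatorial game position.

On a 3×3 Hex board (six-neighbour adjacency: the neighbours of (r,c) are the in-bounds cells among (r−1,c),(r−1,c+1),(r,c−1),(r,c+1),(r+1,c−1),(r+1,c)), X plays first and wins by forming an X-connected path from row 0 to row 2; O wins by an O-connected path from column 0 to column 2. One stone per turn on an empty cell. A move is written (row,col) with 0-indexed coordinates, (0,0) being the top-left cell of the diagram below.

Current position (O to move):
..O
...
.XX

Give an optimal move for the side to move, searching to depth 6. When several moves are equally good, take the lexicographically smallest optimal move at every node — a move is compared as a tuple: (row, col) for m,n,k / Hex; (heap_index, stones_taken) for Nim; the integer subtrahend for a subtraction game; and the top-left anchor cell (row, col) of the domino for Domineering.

O's best at [..O/.../.XX]: (0,0)

p1 O@[..O/.../.XX]: (0,0)[O.O/.../.XX]+1* (0,1)[.OO/.../.XX]+1 (1,0)[..O/O../.XX]+1 (1,1)[..O/.O./.XX]+1 (1,2)[..O/..O/.XX]-1 (2,0)[..O/.../OXX]+1
p2 X@[O.O/.../.XX]: (0,1)[OXO/.../.XX]-1* (1,0)[O.O/X../.XX]-1 (1,1)[O.O/.X./.XX]-1 (1,2)[O.O/..X/.XX]-1 (2,0)[O.O/.../XXX]-1
p3 O@[OXO/.../.XX]: (1,0)[OXO/O../.XX]-1 (1,1)[OXO/.O./.XX]+1* (1,2)[OXO/..O/.XX]-1 (2,0)[OXO/.../OXX]-1
p4 X@[OXO/.O./.XX]: (1,0)[OXO/XO./.XX]-1* (1,2)[OXO/.OX/.XX]-1 (2,0)[OXO/.O./XXX]-1
p5 O@[OXO/XO./.XX]: (1,2)[OXO/XOO/.XX]-1 (2,0)[OXO/XO./OXX]+1*
p6 X@[OXO/XO./OXX] terminal -1; root [..O/.../.XX] d6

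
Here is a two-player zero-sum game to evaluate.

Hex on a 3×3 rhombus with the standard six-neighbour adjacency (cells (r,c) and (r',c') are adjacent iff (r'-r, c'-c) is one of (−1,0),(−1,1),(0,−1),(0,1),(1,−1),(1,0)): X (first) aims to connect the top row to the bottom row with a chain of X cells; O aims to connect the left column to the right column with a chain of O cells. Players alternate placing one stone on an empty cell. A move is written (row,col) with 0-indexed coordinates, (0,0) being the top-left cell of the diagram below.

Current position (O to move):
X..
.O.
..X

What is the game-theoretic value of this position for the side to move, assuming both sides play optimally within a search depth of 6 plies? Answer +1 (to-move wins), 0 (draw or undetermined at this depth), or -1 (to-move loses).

value(X../.O./..X, O) = +1

p1 O@[X../.O./..X]: (0,1)[XO./.O./..X]+1* (0,2)[X.O/.O./..X]+1 (1,0)[X../OO./..X]+1 (1,2)[X../.OO/..X]+1 (2,0)[X../.O./O.X]+1 (2,1)[X../.O./.OX]+1
p2 X@[XO./.O./..X]: (0,2)[XOX/.O./..X]-1* (1,0)[XO./XO./..X]-1 (1,2)[XO./.OX/..X]-1 (2,0)[XO./.O./X.X]-1 (2,1)[XO./.O./.XX]-1
p3 O@[XOX/.O./..X]: (1,0)[XOX/OO./..X]-1 (1,2)[XOX/.OO/..X]+1* (2,0)[XOX/.O./O.X]-1 (2,1)[XOX/.O./.OX]-1
p4 X@[XOX/.OO/..X]: (1,0)[XOX/XOO/..X]-1* (2,0)[XOX/.OO/X.X]-1 (2,1)[XOX/.OO/.XX]-1
p5 O@[XOX/XOO/..X]: (2,0)[XOX/XOO/O.X]+1* (2,1)[XOX/XOO/.OX]-1
p6 X@[XOX/XOO/O.X] terminal -1; root [X../.O./..X] d6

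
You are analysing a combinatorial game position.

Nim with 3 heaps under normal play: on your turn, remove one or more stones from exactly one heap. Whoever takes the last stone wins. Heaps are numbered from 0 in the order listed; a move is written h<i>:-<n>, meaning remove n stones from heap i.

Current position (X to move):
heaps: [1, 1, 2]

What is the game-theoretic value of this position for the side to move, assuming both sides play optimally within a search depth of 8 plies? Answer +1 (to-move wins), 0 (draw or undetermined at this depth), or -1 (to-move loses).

ply 1, X at (1,1,2) | h0:-1=-1→(0,1,2); h1:-1=-1→(1,0,2); h2:-1=-1→(1,1,1); h2:-2=+1→(1,1,0)*
ply 2, O at (1,1,0) | h0:-1=-1→(0,1,0)*; h1:-1=-1→(1,0,0)
ply 3, X at (0,1,0) | h1:-1=+1→(0,0,0)*
ply 4: (0,0,0) is terminal -1 (O); from (1,1,2) depth 8

value((1,1,2), X) = +1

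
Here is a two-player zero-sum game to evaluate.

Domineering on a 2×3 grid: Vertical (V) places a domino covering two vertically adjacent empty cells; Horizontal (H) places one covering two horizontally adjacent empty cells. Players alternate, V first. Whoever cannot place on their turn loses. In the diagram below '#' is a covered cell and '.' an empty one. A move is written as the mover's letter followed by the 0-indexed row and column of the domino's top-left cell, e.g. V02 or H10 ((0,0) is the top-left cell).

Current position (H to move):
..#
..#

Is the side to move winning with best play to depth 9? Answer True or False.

H winning at [..#/..#]: True

p1 H@[..#/..#]: H00[###/..#]+1* H10[..#/###]+1
p2 V@[###/..#] terminal -1; root [..#/..#] d9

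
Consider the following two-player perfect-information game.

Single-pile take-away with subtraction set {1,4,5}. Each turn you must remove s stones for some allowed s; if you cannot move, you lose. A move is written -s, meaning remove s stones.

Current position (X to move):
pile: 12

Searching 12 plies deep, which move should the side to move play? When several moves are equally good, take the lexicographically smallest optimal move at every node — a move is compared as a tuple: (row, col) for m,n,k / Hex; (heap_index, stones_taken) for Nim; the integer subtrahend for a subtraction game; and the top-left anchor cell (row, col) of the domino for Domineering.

X's best at [12]: -4

ply 1, X at 12 | -1=-1→11; -4=+1→8*; -5=-1→7
ply 2, O at 8 | -1=-1→7*; -4=-1→4; -5=-1→3
ply 3, X at 7 | -1=-1→6; -4=-1→3; -5=+1→2*
ply 4, O at 2 | -1=-1→1*
ply 5, X at 1 | -1=+1→0*
ply 6: 0 is terminal -1 (O); from 12 depth 12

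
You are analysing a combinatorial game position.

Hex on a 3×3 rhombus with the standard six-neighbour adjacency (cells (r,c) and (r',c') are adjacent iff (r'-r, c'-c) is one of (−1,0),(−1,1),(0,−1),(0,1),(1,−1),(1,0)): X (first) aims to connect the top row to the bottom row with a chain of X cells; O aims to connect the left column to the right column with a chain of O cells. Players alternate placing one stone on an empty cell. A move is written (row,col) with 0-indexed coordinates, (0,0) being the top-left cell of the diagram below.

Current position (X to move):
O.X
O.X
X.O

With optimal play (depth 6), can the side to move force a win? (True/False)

p1 X@[O.X/O.X/X.O]: (0,1)[OXX/O.X/X.O]+1* (1,1)[O.X/OXX/X.O]+1 (2,1)[O.X/O.X/XXO]+1
p2 O@[OXX/O.X/X.O]: (1,1)[OXX/OOX/X.O]-1* (2,1)[OXX/O.X/XOO]-1
p3 X@[OXX/OOX/X.O]: (2,1)[OXX/OOX/XXO]+1*
p4 O@[OXX/OOX/XXO] terminal -1; root [O.X/O.X/X.O] d6

X winning at [O.X/O.X/X.O]: True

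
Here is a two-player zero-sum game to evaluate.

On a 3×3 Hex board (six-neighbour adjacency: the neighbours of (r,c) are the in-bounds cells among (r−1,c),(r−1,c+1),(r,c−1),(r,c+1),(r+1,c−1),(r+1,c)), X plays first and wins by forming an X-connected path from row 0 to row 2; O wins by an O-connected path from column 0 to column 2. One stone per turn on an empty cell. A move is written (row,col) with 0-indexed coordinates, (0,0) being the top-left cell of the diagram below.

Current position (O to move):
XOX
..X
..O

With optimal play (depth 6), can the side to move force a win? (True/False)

p1 O@[XOX/..X/..O]: (1,0)[XOX/O.X/..O]-1* (1,1)[XOX/.OX/..O]-1 (2,0)[XOX/..X/O.O]-1 (2,1)[XOX/..X/.OO]-1
p2 X@[XOX/O.X/..O]: (1,1)[XOX/OXX/..O]+1* (2,0)[XOX/O.X/X.O]+1 (2,1)[XOX/O.X/.XO]+1
p3 O@[XOX/OXX/..O]: (2,0)[XOX/OXX/O.O]-1* (2,1)[XOX/OXX/.OO]-1
p4 X@[XOX/OXX/O.O]: (2,1)[XOX/OXX/OXO]+1*
p5 O@[XOX/OXX/OXO] terminal -1; root [XOX/..X/..O] d6

O winning at [XOX/..X/..O]: False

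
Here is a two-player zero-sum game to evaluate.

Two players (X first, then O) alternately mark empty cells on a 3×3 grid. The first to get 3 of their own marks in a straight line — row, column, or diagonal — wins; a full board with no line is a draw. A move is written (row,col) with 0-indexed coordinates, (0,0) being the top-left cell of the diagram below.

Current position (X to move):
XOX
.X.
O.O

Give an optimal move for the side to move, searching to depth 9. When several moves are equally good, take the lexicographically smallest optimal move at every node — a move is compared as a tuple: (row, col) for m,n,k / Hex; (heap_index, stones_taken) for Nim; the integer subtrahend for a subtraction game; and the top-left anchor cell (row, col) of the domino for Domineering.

X's best at [XOX/.X./O.O]: (2,1)

p1 X@[XOX/.X./O.O]: (1,0)[XOX/XX./O.O]-1 (1,2)[XOX/.XX/O.O]-1 (2,1)[XOX/.X./OXO]+0*
p2 O@[XOX/.X./OXO]: (1,0)[XOX/OX./OXO]+0* (1,2)[XOX/.XO/OXO]+0
p3 X@[XOX/OX./OXO]: (1,2)[XOX/OXX/OXO]+0*
p4 O@[XOX/OXX/OXO] terminal +0; root [XOX/.X./O.O] d9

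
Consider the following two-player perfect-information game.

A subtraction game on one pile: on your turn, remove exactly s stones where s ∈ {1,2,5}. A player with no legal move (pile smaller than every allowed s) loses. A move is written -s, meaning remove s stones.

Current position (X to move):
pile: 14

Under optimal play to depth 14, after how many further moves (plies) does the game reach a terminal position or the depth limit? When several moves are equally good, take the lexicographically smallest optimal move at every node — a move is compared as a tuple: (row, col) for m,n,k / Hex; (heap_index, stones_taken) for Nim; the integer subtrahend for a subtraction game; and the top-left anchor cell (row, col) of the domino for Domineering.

PV length from [14]: 9 plies

p1 X@[14]: -1[13]-1 -2[12]+1* -5[9]+1
p2 O@[12]: -1[11]-1* -2[10]-1 -5[7]-1
p3 X@[11]: -1[10]-1 -2[9]+1* -5[6]+1
p4 O@[9]: -1[8]-1* -2[7]-1 -5[4]-1
p5 X@[8]: -1[7]-1 -2[6]+1* -5[3]+1
p6 O@[6]: -1[5]-1* -2[4]-1 -5[1]-1
p7 X@[5]: -1[4]-1 -2[3]+1* -5[0]+1
p8 O@[3]: -1[2]-1* -2[1]-1
p9 X@[2]: -1[1]-1 -2[0]+1*
p10 O@[0] terminal -1; root [14] d14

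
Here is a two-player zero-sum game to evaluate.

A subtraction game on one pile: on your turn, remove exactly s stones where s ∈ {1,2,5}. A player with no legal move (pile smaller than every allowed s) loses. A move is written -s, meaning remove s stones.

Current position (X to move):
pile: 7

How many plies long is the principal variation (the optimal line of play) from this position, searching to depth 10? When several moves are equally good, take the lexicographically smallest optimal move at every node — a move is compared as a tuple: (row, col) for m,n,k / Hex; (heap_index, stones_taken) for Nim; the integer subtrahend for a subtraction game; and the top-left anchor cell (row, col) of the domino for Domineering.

ply 1, X at 7 | -1=+1→6*; -2=-1→5; -5=-1→2
ply 2, O at 6 | -1=-1→5*; -2=-1→4; -5=-1→1
ply 3, X at 5 | -1=-1→4; -2=+1→3*; -5=+1→0
ply 4, O at 3 | -1=-1→2*; -2=-1→1
ply 5, X at 2 | -1=-1→1; -2=+1→0*
ply 6: 0 is terminal -1 (O); from 7 depth 10

PV length from [7]: 5 plies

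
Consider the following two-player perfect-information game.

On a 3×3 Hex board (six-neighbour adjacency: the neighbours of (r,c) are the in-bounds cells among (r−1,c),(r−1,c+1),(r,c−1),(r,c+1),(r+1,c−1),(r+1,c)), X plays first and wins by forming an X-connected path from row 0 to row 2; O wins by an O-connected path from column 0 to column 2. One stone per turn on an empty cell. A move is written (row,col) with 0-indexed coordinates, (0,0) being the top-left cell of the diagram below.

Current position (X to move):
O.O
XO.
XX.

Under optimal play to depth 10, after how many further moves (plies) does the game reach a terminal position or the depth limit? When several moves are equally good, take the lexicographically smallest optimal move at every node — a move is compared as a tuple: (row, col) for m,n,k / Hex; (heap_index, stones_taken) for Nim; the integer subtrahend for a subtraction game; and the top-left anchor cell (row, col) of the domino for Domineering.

PV length from [O.O/XO./XX.]: 1 ply

p1 X@[O.O/XO./XX.]: (0,1)[OXO/XO./XX.]+1* (1,2)[O.O/XOX/XX.]-1 (2,2)[O.O/XO./XXX]-1
p2 O@[OXO/XO./XX.] terminal -1; root [O.O/XO./XX.] d10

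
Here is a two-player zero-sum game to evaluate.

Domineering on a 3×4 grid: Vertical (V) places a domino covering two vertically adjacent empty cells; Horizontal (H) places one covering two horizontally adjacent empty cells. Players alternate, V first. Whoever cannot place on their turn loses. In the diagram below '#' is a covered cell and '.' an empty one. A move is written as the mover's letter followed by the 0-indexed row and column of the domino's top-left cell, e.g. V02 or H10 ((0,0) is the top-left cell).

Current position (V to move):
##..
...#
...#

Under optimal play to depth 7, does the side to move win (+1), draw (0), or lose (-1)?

[##../...#/...#] V move#1: V02:-1/###./..##/...#, V10:-1/##../#..#/#..#, V11:+1/##../.#.#/.#.#*, V12:-1/##../..##/..##
[##../.#.#/.#.#] H move#2: H02:-1/####/.#.#/.#.#*
[####/.#.#/.#.#] V move#3: V10:+1/####/##.#/##.#*, V12:+1/####/.###/.###
[####/##.#/##.#] end (terminal -1, H#4); searched ##../...#/...# to 7

value(##../...#/...#, V) = +1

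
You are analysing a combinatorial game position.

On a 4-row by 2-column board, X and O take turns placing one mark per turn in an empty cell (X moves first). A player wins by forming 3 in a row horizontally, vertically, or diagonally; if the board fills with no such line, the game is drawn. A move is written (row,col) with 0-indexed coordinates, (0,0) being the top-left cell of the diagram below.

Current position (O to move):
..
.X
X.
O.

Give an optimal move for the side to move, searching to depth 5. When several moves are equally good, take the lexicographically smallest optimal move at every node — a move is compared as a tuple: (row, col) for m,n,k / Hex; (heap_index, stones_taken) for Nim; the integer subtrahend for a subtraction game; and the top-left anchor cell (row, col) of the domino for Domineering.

ply 1, O at ../.X/X./O. | (0,0)=-1→O./.X/X./O.; (0,1)=+0→.O/.X/X./O.*; (1,0)=-1→../OX/X./O.; (2,1)=+0→../.X/XO/O.; (3,1)=+0→../.X/X./OO
ply 2, X at .O/.X/X./O. | (0,0)=+0→XO/.X/X./O.*; (1,0)=+0→.O/XX/X./O.; (2,1)=+0→.O/.X/XX/O.; (3,1)=+0→.O/.X/X./OX
ply 3, O at XO/.X/X./O. | (1,0)=+0→XO/OX/X./O.*; (2,1)=-1→XO/.X/XO/O.; (3,1)=-1→XO/.X/X./OO
ply 4, X at XO/OX/X./O. | (2,1)=+0→XO/OX/XX/O.*; (3,1)=+0→XO/OX/X./OX
ply 5, O at XO/OX/XX/O. | (3,1)=+0→XO/OX/XX/OO*
ply 6: XO/OX/XX/OO is terminal +0 (X); from ../.X/X./O. depth 5

O's best at [../.X/X./O.]: (0,1)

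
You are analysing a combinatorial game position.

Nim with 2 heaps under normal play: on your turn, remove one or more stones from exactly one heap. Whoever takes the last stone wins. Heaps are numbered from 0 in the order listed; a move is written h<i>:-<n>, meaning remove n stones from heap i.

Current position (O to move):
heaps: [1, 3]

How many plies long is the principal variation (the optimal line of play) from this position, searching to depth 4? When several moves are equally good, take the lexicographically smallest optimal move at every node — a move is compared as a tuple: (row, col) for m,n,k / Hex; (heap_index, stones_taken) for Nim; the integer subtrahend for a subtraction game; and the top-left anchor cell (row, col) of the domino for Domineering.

p1 O@[(1,3)]: h0:-1[(0,3)]-1 h1:-1[(1,2)]-1 h1:-2[(1,1)]+1* h1:-3[(1,0)]-1
p2 X@[(1,1)]: h0:-1[(0,1)]-1* h1:-1[(1,0)]-1
p3 O@[(0,1)]: h1:-1[(0,0)]+1*
p4 X@[(0,0)] terminal -1; root [(1,3)] d4

PV length from [(1,3)]: 3 plies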